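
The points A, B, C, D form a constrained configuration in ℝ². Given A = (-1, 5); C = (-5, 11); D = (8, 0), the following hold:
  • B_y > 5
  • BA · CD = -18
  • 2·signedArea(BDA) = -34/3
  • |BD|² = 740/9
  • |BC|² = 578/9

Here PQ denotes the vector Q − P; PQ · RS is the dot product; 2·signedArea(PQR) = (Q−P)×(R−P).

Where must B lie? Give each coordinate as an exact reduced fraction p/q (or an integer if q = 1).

1. B_x = 2/3  [BA · CD = -18 ∩ 2·signedArea(BDA) = -34/3]
2. B_y = 16/3  [BA · CD = -18 ∩ 2·signedArea(BDA) = -34/3]
   → B = (2/3, 16/3)

B = (2/3, 16/3)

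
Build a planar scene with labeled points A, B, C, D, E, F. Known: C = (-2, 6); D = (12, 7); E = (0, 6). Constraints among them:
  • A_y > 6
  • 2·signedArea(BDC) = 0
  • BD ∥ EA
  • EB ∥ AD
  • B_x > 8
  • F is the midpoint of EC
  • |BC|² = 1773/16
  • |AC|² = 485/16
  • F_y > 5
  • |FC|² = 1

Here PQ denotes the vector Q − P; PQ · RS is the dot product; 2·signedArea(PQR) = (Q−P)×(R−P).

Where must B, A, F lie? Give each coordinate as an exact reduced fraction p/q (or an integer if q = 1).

1. B_x = 17/2  [line 1·x + -14·y + 86 = 0 ∩ |BC|² = 1773/16]
2. B_y = 27/4  [line 1·x + -14·y + 86 = 0 ∩ |BC|² = 1773/16]
   → B = (17/2, 27/4)
3. A_x = 7/2  [EB ∥ AD ∩ BD ∥ EA]
4. A_y = 25/4  [EB ∥ AD ∩ BD ∥ EA]
   → A = (7/2, 25/4)
5. F_x = -1  [F is the midpoint of EC]
6. F_y = 6  [F is the midpoint of EC]
   → F = (-1, 6)

A = (7/2, 25/4)
B = (17/2, 27/4)
F = (-1, 6)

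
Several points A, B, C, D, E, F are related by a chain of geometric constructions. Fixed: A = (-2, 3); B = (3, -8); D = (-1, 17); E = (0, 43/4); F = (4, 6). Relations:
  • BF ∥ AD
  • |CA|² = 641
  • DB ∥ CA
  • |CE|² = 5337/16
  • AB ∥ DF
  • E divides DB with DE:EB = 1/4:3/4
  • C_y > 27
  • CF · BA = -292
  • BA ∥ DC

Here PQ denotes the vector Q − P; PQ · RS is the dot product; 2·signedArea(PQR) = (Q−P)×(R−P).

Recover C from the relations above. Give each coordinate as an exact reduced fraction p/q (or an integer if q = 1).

1. C_x = -6  [DB ∥ CA ∩ BA ∥ DC]
2. C_y = 28  [DB ∥ CA ∩ BA ∥ DC]
   → C = (-6, 28)

C = (-6, 28)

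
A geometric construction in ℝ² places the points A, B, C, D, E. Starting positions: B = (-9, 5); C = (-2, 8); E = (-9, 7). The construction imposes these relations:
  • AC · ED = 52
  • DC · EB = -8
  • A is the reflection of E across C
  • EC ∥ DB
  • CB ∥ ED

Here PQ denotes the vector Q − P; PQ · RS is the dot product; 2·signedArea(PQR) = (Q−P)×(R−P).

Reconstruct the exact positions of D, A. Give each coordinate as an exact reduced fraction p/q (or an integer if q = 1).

1. D_x = -16  [EC ∥ DB ∩ CB ∥ ED]
2. D_y = 4  [EC ∥ DB ∩ CB ∥ ED]
   → D = (-16, 4)
3. A_x = 5  [A is the reflection of E across C]
4. A_y = 9  [A is the reflection of E across C]
   → A = (5, 9)

A = (5, 9)
D = (-16, 4)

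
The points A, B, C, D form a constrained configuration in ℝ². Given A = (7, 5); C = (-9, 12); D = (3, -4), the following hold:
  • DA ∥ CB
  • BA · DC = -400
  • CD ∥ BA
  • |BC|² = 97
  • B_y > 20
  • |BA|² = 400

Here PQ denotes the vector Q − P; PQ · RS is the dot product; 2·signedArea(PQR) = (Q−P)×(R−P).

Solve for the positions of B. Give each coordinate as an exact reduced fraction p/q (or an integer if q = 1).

1. B_x = -5  [CD ∥ BA ∩ DA ∥ CB]
2. B_y = 21  [CD ∥ BA ∩ DA ∥ CB]
   → B = (-5, 21)

B = (-5, 21)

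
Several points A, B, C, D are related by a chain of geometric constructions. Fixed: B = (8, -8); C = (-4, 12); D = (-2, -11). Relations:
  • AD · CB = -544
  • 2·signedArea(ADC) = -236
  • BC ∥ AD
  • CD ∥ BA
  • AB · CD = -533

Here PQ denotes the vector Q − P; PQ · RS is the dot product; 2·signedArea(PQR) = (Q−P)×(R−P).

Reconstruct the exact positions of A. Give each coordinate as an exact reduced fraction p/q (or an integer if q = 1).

1. A_x = 10  [BC ∥ AD ∩ CD ∥ BA]
2. A_y = -31  [BC ∥ AD ∩ CD ∥ BA]
   → A = (10, -31)

A = (10, -31)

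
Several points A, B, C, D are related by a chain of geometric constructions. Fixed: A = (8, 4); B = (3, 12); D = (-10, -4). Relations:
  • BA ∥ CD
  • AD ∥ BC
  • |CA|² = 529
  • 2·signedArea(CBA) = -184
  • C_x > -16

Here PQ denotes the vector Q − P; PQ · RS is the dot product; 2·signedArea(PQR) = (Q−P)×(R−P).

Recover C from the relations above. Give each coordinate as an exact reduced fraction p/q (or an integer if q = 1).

1. C_x = -15  [BA ∥ CD ∩ AD ∥ BC]
2. C_y = 4  [BA ∥ CD ∩ AD ∥ BC]
   → C = (-15, 4)

C = (-15, 4)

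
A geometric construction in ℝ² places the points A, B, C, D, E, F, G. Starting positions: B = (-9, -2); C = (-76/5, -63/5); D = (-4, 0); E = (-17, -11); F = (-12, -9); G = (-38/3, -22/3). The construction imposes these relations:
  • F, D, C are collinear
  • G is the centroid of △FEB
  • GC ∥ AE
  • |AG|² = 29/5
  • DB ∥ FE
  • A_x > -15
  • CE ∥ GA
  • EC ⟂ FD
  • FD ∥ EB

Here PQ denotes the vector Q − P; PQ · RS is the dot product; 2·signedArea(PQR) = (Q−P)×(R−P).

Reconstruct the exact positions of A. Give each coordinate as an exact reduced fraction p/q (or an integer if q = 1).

1. A_x = -217/15  [GC ∥ AE ∩ CE ∥ GA]
2. A_y = -86/15  [GC ∥ AE ∩ CE ∥ GA]
   → A = (-217/15, -86/15)

A = (-217/15, -86/15)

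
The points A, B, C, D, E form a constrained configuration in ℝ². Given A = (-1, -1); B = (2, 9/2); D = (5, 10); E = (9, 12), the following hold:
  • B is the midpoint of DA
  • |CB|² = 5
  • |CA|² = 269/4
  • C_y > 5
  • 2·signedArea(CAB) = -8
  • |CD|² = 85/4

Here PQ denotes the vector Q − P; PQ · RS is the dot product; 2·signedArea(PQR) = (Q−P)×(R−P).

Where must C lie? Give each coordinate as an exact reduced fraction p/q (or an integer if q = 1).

C = (4, 11/2)

1. C_x = 4  [line -11/2·x + 3·y + 11/2 = 0 ∩ |CB|² = 5]
2. C_y = 11/2  [line -11/2·x + 3·y + 11/2 = 0 ∩ |CB|² = 5]
   → C = (4, 11/2)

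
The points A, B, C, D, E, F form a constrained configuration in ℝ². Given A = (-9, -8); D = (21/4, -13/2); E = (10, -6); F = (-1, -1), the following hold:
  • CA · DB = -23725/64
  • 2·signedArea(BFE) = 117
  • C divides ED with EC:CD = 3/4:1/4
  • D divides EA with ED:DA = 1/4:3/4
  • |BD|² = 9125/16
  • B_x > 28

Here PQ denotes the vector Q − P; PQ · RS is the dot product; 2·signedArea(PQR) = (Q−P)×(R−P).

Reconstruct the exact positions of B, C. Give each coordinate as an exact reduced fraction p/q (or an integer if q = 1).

B = (29, -4)
C = (103/16, -51/8)

1. B_x = 29  [line 5·x + 11·y + -101 = 0 ∩ |BD|² = 9125/16]
2. B_y = -4  [line 5·x + 11·y + -101 = 0 ∩ |BD|² = 9125/16]
   → B = (29, -4)
3. C_x = 103/16  [C divides ED with EC:CD = 3/4:1/4]
4. C_y = -51/8  [C divides ED with EC:CD = 3/4:1/4]
   → C = (103/16, -51/8)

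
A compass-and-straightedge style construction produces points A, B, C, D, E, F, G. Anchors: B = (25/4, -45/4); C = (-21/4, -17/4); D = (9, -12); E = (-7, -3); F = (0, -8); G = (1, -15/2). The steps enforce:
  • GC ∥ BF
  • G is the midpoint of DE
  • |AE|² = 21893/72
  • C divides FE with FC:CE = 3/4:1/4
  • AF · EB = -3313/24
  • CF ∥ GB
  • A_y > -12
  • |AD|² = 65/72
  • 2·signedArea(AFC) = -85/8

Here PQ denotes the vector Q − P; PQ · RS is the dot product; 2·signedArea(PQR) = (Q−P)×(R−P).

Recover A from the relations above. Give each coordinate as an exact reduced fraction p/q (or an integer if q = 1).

1. A_x = 97/12  [AF · EB = -3313/24 ∩ 2·signedArea(AFC) = -85/8]
2. A_y = -47/4  [AF · EB = -3313/24 ∩ 2·signedArea(AFC) = -85/8]
   → A = (97/12, -47/4)

A = (97/12, -47/4)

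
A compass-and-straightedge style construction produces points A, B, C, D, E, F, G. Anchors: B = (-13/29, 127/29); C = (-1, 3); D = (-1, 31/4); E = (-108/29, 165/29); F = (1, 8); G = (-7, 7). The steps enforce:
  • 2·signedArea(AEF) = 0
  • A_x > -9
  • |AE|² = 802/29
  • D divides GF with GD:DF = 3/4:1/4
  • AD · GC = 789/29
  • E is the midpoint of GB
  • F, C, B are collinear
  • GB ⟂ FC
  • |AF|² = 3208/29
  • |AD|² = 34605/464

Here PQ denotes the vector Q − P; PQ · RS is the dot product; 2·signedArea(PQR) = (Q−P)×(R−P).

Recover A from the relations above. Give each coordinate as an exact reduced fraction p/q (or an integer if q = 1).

A = (-245/29, 98/29)

1. A_x = -245/29  [2·signedArea(AEF) = 0 ∩ AD · GC = 789/29]
2. A_y = 98/29  [2·signedArea(AEF) = 0 ∩ AD · GC = 789/29]
   → A = (-245/29, 98/29)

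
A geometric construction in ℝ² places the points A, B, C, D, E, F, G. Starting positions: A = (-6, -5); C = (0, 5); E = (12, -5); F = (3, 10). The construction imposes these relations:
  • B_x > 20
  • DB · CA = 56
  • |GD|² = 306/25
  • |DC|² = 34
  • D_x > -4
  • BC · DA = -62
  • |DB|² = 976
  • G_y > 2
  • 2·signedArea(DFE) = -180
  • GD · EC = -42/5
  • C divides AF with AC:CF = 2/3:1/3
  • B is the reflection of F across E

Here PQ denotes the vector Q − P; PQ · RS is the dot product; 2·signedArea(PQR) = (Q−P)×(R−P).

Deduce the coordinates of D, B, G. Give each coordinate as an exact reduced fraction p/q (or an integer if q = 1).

1. D_x = -3  [line 15·x + 9·y + 45 = 0 ∩ |DC|² = 34]
2. D_y = 0  [line 15·x + 9·y + 45 = 0 ∩ |DC|² = 34]
   → D = (-3, 0)
3. B_x = 21  [B is the reflection of F across E]
4. B_y = -20  [B is the reflection of F across E]
   → B = (21, -20)
5. G_x = -6/5  [line 12·x + -10·y + 222/5 = 0 ∩ |GD|² = 306/25]
6. G_y = 3  [line 12·x + -10·y + 222/5 = 0 ∩ |GD|² = 306/25]
   → G = (-6/5, 3)

B = (21, -20)
D = (-3, 0)
G = (-6/5, 3)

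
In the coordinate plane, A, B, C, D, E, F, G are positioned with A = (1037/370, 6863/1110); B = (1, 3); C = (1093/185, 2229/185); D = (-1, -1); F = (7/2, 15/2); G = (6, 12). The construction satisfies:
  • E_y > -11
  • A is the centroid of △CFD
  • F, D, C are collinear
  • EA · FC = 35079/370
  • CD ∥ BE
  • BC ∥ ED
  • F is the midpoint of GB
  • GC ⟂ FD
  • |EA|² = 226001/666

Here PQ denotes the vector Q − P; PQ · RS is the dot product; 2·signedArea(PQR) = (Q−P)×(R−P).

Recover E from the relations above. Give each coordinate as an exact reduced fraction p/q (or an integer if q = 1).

1. E_x = -1093/185  [BC ∥ ED ∩ CD ∥ BE]
2. E_y = -1859/185  [BC ∥ ED ∩ CD ∥ BE]
   → E = (-1093/185, -1859/185)

E = (-1093/185, -1859/185)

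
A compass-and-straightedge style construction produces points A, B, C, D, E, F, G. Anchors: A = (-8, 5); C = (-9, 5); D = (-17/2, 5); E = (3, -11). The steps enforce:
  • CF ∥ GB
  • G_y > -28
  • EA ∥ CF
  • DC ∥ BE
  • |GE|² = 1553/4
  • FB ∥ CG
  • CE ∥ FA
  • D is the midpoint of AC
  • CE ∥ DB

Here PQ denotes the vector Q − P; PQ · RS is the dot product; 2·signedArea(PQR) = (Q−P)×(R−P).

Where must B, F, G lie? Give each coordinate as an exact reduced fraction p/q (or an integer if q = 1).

1. B_x = 7/2  [DC ∥ BE ∩ CE ∥ DB]
2. B_y = -11  [DC ∥ BE ∩ CE ∥ DB]
   → B = (7/2, -11)
3. F_x = -20  [CE ∥ FA ∩ EA ∥ CF]
4. F_y = 21  [CE ∥ FA ∩ EA ∥ CF]
   → F = (-20, 21)
5. G_x = 29/2  [CF ∥ GB ∩ FB ∥ CG]
6. G_y = -27  [CF ∥ GB ∩ FB ∥ CG]
   → G = (29/2, -27)

B = (7/2, -11)
F = (-20, 21)
G = (29/2, -27)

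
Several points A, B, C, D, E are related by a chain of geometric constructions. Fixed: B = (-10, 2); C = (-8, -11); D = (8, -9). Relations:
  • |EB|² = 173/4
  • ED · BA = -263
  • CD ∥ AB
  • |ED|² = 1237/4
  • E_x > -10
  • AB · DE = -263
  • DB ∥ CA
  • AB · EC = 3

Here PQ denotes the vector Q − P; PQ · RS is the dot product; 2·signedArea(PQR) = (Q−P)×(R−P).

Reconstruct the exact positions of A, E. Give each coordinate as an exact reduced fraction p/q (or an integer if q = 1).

A = (-26, 0)
E = (-9, -9/2)

1. A_x = -26  [CD ∥ AB ∩ DB ∥ CA]
2. A_y = 0  [CD ∥ AB ∩ DB ∥ CA]
   → A = (-26, 0)
3. E_x = -9  [line 16·x + 2·y + 153 = 0 ∩ |EB|² = 173/4]
4. E_y = -9/2  [line 16·x + 2·y + 153 = 0 ∩ |EB|² = 173/4]
   → E = (-9, -9/2)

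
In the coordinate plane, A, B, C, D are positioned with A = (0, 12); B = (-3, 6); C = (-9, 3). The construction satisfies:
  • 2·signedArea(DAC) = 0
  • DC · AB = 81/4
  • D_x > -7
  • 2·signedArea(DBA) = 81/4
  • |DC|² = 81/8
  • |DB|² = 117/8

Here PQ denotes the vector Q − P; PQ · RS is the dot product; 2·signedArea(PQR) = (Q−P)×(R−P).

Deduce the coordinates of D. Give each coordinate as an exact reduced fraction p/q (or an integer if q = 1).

1. D_x = -27/4  [2·signedArea(DAC) = 0 ∩ 2·signedArea(DBA) = 81/4]
2. D_y = 21/4  [2·signedArea(DAC) = 0 ∩ 2·signedArea(DBA) = 81/4]
   → D = (-27/4, 21/4)

D = (-27/4, 21/4)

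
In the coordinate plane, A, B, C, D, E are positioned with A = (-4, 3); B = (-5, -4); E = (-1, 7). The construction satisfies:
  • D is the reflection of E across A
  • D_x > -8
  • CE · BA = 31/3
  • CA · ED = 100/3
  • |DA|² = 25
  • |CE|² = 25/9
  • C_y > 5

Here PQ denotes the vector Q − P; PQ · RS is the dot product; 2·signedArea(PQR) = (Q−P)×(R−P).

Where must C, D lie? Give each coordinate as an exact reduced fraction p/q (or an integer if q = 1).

1. D_x = -7  [D is the reflection of E across A]
2. D_y = -1  [D is the reflection of E across A]
   → D = (-7, -1)
3. C_x = -2  [CA · ED = 100/3 ∩ CE · BA = 31/3]
4. C_y = 17/3  [CA · ED = 100/3 ∩ CE · BA = 31/3]
   → C = (-2, 17/3)

C = (-2, 17/3)
D = (-7, -1)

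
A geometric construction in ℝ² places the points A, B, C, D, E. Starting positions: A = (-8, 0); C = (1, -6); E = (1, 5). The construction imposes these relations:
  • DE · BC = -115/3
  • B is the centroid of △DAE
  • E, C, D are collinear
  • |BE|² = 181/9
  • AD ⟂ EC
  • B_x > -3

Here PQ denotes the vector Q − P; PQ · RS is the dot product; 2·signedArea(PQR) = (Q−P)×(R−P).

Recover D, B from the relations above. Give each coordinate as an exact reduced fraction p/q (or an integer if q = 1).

1. D_x = 1  [E, C, D are collinear ∩ AD ⟂ EC]
2. D_y = 0  [E, C, D are collinear ∩ AD ⟂ EC]
   → D = (1, 0)
3. B_x = -2  [B is the centroid of △DAE]
4. B_y = 5/3  [B is the centroid of △DAE]
   → B = (-2, 5/3)

B = (-2, 5/3)
D = (1, 0)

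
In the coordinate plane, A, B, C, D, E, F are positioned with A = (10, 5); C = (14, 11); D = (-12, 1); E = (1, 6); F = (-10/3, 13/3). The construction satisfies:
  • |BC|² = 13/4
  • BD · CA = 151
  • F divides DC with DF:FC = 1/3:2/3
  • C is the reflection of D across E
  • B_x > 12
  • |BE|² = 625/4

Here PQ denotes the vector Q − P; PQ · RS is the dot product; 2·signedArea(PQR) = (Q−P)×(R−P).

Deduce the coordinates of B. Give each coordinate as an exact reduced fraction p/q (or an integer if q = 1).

1. B_x = 13  [line 4·x + 6·y + -109 = 0 ∩ |BC|² = 13/4]
2. B_y = 19/2  [line 4·x + 6·y + -109 = 0 ∩ |BC|² = 13/4]
   → B = (13, 19/2)

B = (13, 19/2)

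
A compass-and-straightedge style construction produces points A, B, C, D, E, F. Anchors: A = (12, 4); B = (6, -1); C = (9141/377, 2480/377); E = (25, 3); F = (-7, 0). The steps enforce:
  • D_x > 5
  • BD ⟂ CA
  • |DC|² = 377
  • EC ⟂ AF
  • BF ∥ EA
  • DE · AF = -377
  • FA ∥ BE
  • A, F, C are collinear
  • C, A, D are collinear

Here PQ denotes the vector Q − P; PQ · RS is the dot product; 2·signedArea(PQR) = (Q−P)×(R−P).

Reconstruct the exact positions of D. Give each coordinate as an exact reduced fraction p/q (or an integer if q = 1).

1. D_x = 1978/377  [C, A, D are collinear ∩ BD ⟂ CA]
2. D_y = 972/377  [C, A, D are collinear ∩ BD ⟂ CA]
   → D = (1978/377, 972/377)

D = (1978/377, 972/377)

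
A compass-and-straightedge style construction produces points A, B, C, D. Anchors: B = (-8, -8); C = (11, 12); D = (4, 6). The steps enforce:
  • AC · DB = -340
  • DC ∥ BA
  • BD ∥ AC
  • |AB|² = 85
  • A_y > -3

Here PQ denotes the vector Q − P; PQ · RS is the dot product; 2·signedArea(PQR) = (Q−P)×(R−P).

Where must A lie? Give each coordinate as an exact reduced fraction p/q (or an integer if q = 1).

A = (-1, -2)

1. A_x = -1  [BD ∥ AC ∩ DC ∥ BA]
2. A_y = -2  [BD ∥ AC ∩ DC ∥ BA]
   → A = (-1, -2)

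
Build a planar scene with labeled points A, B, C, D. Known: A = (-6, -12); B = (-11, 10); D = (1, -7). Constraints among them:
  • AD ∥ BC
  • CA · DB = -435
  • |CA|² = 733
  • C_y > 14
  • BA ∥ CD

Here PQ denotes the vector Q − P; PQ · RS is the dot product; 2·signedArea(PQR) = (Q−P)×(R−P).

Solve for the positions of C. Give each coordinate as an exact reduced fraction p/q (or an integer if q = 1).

1. C_x = -4  [BA ∥ CD ∩ AD ∥ BC]
2. C_y = 15  [BA ∥ CD ∩ AD ∥ BC]
   → C = (-4, 15)

C = (-4, 15)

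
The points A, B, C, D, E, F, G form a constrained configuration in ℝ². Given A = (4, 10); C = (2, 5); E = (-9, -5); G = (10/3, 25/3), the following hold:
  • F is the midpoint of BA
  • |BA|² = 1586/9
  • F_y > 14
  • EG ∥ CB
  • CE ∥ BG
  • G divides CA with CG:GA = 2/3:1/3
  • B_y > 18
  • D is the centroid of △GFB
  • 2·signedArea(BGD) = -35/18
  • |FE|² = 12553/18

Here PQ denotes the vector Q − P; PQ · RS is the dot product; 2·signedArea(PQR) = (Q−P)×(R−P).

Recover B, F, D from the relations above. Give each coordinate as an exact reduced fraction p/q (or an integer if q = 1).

1. B_x = 43/3  [CE ∥ BG ∩ EG ∥ CB]
2. B_y = 55/3  [CE ∥ BG ∩ EG ∥ CB]
   → B = (43/3, 55/3)
3. F_x = 55/6  [F is the midpoint of BA]
4. F_y = 85/6  [F is the midpoint of BA]
   → F = (55/6, 85/6)
5. D_x = 161/18  [D is the centroid of △GFB]
6. D_y = 245/18  [D is the centroid of △GFB]
   → D = (161/18, 245/18)

B = (43/3, 55/3)
D = (161/18, 245/18)
F = (55/6, 85/6)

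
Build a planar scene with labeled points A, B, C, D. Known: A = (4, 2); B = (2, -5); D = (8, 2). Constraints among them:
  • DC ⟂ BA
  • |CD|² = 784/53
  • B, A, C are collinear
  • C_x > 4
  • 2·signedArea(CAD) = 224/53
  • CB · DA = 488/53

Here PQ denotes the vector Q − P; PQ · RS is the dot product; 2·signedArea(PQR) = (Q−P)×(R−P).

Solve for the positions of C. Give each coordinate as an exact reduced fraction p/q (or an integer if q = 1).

C = (228/53, 162/53)

1. C_x = 228/53  [B, A, C are collinear ∩ DC ⟂ BA]
2. C_y = 162/53  [B, A, C are collinear ∩ DC ⟂ BA]
   → C = (228/53, 162/53)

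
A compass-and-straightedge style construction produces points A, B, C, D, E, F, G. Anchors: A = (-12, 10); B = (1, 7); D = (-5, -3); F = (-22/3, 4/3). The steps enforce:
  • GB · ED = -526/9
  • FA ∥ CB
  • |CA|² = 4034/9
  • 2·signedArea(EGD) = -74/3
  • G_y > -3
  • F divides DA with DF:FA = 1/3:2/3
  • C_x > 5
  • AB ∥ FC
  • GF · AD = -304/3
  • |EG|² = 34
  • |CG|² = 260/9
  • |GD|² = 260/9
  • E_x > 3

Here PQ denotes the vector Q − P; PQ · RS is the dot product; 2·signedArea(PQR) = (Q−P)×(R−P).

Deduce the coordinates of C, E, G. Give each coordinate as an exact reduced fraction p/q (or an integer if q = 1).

C = (17/3, -5/3)
E = (10/3, 8/3)
G = (1/3, -7/3)

1. C_x = 17/3  [FA ∥ CB ∩ AB ∥ FC]
2. C_y = -5/3  [FA ∥ CB ∩ AB ∥ FC]
   → C = (17/3, -5/3)
3. G_x = 1/3  [line -7·x + 13·y + 98/3 = 0 ∩ |GD|² = 260/9]
4. G_y = -7/3  [line -7·x + 13·y + 98/3 = 0 ∩ |GD|² = 260/9]
   → G = (1/3, -7/3)
5. E_x = 10/3  [2·signedArea(EGD) = -74/3 ∩ GB · ED = -526/9]
6. E_y = 8/3  [2·signedArea(EGD) = -74/3 ∩ GB · ED = -526/9]
   → E = (10/3, 8/3)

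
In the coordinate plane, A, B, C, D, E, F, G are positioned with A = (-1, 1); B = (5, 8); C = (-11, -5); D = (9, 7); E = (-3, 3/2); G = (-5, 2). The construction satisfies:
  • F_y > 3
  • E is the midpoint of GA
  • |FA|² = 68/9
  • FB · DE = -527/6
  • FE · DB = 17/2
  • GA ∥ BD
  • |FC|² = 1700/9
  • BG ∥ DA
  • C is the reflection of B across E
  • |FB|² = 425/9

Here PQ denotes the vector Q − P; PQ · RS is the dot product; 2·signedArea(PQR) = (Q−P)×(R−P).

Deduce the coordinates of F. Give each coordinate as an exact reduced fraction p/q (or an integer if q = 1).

1. F_x = -1/3  [FE · DB = 17/2 ∩ FB · DE = -527/6]
2. F_y = 11/3  [FE · DB = 17/2 ∩ FB · DE = -527/6]
   → F = (-1/3, 11/3)

F = (-1/3, 11/3)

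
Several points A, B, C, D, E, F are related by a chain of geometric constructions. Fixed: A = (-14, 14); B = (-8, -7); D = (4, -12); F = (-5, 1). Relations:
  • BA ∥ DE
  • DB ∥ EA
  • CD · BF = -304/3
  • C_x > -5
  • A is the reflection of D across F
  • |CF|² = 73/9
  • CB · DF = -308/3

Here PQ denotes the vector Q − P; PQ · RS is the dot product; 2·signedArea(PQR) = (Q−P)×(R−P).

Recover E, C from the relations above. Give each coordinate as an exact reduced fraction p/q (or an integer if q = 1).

1. E_x = -2  [DB ∥ EA ∩ BA ∥ DE]
2. E_y = 9  [DB ∥ EA ∩ BA ∥ DE]
   → E = (-2, 9)
3. C_x = -4  [CD · BF = -304/3 ∩ CB · DF = -308/3]
4. C_y = 11/3  [CD · BF = -304/3 ∩ CB · DF = -308/3]
   → C = (-4, 11/3)

C = (-4, 11/3)
E = (-2, 9)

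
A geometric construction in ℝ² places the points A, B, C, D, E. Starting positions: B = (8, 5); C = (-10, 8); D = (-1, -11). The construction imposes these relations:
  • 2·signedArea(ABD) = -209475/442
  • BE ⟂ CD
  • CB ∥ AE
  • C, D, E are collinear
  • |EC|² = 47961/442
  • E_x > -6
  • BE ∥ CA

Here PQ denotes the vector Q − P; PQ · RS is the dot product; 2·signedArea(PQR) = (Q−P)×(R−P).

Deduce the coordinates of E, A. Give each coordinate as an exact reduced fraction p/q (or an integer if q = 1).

A = (-10405/442, 701/442)
E = (-2449/442, -625/442)

1. E_x = -2449/442  [C, D, E are collinear ∩ BE ⟂ CD]
2. E_y = -625/442  [C, D, E are collinear ∩ BE ⟂ CD]
   → E = (-2449/442, -625/442)
3. A_x = -10405/442  [CB ∥ AE ∩ BE ∥ CA]
4. A_y = 701/442  [CB ∥ AE ∩ BE ∥ CA]
   → A = (-10405/442, 701/442)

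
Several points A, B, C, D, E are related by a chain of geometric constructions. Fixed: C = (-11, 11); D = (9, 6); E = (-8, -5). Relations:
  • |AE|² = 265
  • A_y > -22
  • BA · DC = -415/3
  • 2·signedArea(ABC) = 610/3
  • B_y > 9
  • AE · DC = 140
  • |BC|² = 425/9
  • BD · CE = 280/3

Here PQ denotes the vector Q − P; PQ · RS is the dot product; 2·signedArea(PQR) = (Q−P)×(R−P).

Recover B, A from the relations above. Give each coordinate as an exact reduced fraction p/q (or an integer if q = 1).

1. B_x = -13/3  [line -3·x + 16·y + -487/3 = 0 ∩ |BC|² = 425/9]
2. B_y = 28/3  [line -3·x + 16·y + -487/3 = 0 ∩ |BC|² = 425/9]
   → B = (-13/3, 28/3)
3. A_x = -5  [BA · DC = -415/3 ∩ 2·signedArea(ABC) = 610/3]
4. A_y = -21  [BA · DC = -415/3 ∩ 2·signedArea(ABC) = 610/3]
   → A = (-5, -21)

A = (-5, -21)
B = (-13/3, 28/3)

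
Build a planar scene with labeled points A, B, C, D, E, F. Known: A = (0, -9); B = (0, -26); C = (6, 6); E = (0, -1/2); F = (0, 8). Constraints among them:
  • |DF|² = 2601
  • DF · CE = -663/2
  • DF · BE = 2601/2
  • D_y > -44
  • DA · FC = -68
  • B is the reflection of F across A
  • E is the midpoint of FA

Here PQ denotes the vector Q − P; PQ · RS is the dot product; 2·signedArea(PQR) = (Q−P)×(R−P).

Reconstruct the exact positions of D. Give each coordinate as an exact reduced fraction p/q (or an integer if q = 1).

1. D_x = 0  [DA · FC = -68 ∩ DF · BE = 2601/2]
2. D_y = -43  [DA · FC = -68 ∩ DF · BE = 2601/2]
   → D = (0, -43)

D = (0, -43)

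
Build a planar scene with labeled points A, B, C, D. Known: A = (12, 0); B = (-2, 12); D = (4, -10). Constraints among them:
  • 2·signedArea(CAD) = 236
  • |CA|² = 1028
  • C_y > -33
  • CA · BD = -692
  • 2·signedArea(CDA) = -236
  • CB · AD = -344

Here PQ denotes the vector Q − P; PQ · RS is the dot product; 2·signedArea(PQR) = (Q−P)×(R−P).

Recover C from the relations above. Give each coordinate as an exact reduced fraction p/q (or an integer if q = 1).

1. C_x = 10  [2·signedArea(CAD) = 236 ∩ CA · BD = -692]
2. C_y = -32  [2·signedArea(CAD) = 236 ∩ CA · BD = -692]
   → C = (10, -32)

C = (10, -32)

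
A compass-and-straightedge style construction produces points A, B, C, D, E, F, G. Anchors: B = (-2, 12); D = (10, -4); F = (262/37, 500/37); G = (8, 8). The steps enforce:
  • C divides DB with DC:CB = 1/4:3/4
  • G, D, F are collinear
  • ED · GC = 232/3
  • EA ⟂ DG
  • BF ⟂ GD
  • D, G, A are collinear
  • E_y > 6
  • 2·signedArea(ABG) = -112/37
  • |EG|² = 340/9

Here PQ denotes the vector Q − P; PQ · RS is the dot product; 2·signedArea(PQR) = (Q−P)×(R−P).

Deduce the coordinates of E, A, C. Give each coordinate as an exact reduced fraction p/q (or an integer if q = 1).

A = (298/37, 284/37)
C = (7, 0)
E = (2, 20/3)

1. A_x = 298/37  [D, G, A are collinear ∩ 2·signedArea(ABG) = -112/37]
2. A_y = 284/37  [D, G, A are collinear ∩ 2·signedArea(ABG) = -112/37]
   → A = (298/37, 284/37)
3. C_x = 7  [C divides DB with DC:CB = 1/4:3/4]
4. C_y = 0  [C divides DB with DC:CB = 1/4:3/4]
   → C = (7, 0)
5. E_x = 2  [ED · GC = 232/3 ∩ EA ⟂ DG]
6. E_y = 20/3  [ED · GC = 232/3 ∩ EA ⟂ DG]
   → E = (2, 20/3)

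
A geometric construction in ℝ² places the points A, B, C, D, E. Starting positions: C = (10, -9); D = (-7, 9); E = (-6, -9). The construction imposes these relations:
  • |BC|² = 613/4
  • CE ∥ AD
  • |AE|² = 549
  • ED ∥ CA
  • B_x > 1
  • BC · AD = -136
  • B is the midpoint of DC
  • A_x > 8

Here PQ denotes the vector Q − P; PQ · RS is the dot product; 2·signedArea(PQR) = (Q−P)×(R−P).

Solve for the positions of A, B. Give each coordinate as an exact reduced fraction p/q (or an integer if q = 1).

A = (9, 9)
B = (3/2, 0)

1. A_x = 9  [CE ∥ AD ∩ ED ∥ CA]
2. A_y = 9  [CE ∥ AD ∩ ED ∥ CA]
   → A = (9, 9)
3. B_x = 3/2  [B is the midpoint of DC]
4. B_y = 0  [B is the midpoint of DC]
   → B = (3/2, 0)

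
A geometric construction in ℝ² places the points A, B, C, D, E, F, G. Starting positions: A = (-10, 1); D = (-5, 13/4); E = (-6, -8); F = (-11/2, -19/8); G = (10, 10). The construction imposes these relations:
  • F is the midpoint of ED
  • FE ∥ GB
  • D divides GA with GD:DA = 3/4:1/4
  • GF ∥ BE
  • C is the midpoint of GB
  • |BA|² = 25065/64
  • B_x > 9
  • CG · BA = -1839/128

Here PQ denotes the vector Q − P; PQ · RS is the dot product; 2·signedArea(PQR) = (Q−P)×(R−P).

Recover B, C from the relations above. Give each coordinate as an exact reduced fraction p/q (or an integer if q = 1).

1. B_x = 19/2  [GF ∥ BE ∩ FE ∥ GB]
2. B_y = 35/8  [GF ∥ BE ∩ FE ∥ GB]
   → B = (19/2, 35/8)
3. C_x = 39/4  [C is the midpoint of GB]
4. C_y = 115/16  [C is the midpoint of GB]
   → C = (39/4, 115/16)

B = (19/2, 35/8)
C = (39/4, 115/16)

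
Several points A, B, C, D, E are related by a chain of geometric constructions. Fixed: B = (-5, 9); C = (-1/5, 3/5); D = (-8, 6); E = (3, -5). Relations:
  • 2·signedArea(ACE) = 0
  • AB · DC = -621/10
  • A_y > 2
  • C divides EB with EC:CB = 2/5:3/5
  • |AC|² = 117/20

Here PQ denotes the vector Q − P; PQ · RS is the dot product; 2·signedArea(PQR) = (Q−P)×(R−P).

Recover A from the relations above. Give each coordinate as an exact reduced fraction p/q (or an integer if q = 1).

A = (-7/5, 27/10)

1. A_x = -7/5  [2·signedArea(ACE) = 0 ∩ AB · DC = -621/10]
2. A_y = 27/10  [2·signedArea(ACE) = 0 ∩ AB · DC = -621/10]
   → A = (-7/5, 27/10)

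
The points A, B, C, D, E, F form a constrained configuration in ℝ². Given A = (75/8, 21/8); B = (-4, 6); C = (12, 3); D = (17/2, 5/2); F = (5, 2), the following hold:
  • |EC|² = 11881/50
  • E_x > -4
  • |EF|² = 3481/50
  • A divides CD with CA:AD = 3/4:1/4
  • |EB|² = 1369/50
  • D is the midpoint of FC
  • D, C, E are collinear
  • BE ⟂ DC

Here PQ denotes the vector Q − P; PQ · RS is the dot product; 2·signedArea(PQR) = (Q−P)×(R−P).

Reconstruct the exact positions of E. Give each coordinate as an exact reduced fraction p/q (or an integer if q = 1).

1. E_x = -163/50  [D, C, E are collinear ∩ BE ⟂ DC]
2. E_y = 41/50  [D, C, E are collinear ∩ BE ⟂ DC]
   → E = (-163/50, 41/50)

E = (-163/50, 41/50)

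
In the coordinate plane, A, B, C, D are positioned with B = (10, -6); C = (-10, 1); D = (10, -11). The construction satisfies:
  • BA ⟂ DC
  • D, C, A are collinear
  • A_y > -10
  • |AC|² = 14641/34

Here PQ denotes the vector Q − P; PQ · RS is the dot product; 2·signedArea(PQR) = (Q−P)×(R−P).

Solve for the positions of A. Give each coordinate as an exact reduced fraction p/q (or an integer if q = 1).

1. A_x = 265/34  [D, C, A are collinear ∩ BA ⟂ DC]
2. A_y = -329/34  [D, C, A are collinear ∩ BA ⟂ DC]
   → A = (265/34, -329/34)

A = (265/34, -329/34)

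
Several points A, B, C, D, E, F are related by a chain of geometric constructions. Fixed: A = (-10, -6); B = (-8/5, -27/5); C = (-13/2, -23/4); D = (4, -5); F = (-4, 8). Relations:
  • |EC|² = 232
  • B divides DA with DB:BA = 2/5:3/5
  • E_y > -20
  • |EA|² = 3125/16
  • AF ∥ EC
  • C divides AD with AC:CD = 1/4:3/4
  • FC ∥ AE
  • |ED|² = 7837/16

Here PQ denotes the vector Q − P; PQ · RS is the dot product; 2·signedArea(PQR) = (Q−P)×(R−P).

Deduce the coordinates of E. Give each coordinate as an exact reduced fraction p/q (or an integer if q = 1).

1. E_x = -25/2  [AF ∥ EC ∩ FC ∥ AE]
2. E_y = -79/4  [AF ∥ EC ∩ FC ∥ AE]
   → E = (-25/2, -79/4)

E = (-25/2, -79/4)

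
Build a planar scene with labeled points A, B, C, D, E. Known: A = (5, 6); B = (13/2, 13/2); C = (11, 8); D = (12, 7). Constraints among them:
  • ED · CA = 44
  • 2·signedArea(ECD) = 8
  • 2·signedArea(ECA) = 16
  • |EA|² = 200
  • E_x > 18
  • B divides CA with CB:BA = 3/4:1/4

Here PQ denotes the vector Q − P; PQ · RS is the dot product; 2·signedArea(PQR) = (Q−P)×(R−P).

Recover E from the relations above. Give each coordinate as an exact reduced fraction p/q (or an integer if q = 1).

E = (19, 8)

1. E_x = 19  [2·signedArea(ECD) = 8 ∩ 2·signedArea(ECA) = 16]
2. E_y = 8  [2·signedArea(ECD) = 8 ∩ 2·signedArea(ECA) = 16]
   → E = (19, 8)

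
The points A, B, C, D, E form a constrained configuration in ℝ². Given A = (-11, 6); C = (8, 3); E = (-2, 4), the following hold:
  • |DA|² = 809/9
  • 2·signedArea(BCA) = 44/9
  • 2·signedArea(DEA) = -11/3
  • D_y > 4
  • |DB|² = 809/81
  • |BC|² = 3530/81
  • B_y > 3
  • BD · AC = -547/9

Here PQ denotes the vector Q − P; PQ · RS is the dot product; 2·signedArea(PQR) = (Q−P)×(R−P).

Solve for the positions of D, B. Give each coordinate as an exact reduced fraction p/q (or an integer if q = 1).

1. B_x = 13/9  [line -3·x + -19·y + 685/9 = 0 ∩ |BC|² = 3530/81]
2. B_y = 34/9  [line -3·x + -19·y + 685/9 = 0 ∩ |BC|² = 3530/81]
   → B = (13/9, 34/9)
3. D_x = -5/3  [2·signedArea(DEA) = -11/3 ∩ BD · AC = -547/9]
4. D_y = 13/3  [2·signedArea(DEA) = -11/3 ∩ BD · AC = -547/9]
   → D = (-5/3, 13/3)

B = (13/9, 34/9)
D = (-5/3, 13/3)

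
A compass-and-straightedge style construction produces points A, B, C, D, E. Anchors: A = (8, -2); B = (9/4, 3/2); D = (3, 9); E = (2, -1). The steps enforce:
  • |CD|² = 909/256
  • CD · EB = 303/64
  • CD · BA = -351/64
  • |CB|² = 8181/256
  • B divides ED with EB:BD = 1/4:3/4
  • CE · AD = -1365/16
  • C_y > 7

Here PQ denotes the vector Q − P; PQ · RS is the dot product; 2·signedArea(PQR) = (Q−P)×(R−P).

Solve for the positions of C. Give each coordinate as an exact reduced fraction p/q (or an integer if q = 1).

1. C_x = 45/16  [CD · EB = 303/64 ∩ CD · BA = -351/64]
2. C_y = 57/8  [CD · EB = 303/64 ∩ CD · BA = -351/64]
   → C = (45/16, 57/8)

C = (45/16, 57/8)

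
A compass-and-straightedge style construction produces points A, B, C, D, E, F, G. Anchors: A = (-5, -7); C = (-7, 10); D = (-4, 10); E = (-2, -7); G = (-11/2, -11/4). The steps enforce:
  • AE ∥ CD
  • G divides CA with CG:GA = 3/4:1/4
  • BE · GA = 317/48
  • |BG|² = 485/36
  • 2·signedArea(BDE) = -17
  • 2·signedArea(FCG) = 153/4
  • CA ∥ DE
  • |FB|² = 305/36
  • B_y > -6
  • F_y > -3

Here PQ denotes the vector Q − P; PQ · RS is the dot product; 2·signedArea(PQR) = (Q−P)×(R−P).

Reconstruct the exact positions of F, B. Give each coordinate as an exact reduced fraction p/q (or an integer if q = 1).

B = (-19/6, -67/12)
F = (-5/2, -11/4)

1. B_x = -19/6  [2·signedArea(BDE) = -17 ∩ BE · GA = 317/48]
2. B_y = -67/12  [2·signedArea(BDE) = -17 ∩ BE · GA = 317/48]
   → B = (-19/6, -67/12)
3. F_x = -5/2  [line 51/4·x + 3/2·y + 36 = 0 ∩ |FB|² = 305/36]
4. F_y = -11/4  [line 51/4·x + 3/2·y + 36 = 0 ∩ |FB|² = 305/36]
   → F = (-5/2, -11/4)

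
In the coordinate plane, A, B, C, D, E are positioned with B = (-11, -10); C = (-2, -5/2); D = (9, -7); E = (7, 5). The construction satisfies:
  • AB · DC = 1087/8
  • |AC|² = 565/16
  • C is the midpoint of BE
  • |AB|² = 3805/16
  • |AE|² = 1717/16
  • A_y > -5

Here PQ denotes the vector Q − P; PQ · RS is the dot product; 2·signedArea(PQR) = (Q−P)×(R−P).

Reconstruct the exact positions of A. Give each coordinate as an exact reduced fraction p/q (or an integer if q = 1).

1. A_x = 7/2  [line 11·x + -9/2·y + -479/8 = 0 ∩ |AB|² = 3805/16]
2. A_y = -19/4  [line 11·x + -9/2·y + -479/8 = 0 ∩ |AB|² = 3805/16]
   → A = (7/2, -19/4)

A = (7/2, -19/4)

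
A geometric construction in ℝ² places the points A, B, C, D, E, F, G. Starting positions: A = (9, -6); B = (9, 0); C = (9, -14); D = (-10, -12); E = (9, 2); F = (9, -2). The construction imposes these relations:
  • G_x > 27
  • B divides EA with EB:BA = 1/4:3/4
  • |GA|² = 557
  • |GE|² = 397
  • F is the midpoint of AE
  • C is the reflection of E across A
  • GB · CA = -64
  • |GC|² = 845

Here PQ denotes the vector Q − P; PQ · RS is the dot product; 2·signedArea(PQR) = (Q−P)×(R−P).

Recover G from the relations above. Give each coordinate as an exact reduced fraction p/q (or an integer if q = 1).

1. G_y = 8  [GB · CA = -64]
2. G_x = 28  [|GE|² = 397]
   → G = (28, 8)

G = (28, 8)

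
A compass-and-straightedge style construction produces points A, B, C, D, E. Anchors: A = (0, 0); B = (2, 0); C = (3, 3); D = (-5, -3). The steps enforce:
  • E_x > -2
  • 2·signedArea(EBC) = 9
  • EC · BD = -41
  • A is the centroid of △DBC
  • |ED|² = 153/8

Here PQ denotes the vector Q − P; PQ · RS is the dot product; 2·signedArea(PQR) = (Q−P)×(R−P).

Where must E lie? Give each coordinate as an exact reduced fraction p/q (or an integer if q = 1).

E = (-5/4, -3/4)

1. E_x = -5/4  [EC · BD = -41 ∩ 2·signedArea(EBC) = 9]
2. E_y = -3/4  [EC · BD = -41 ∩ 2·signedArea(EBC) = 9]
   → E = (-5/4, -3/4)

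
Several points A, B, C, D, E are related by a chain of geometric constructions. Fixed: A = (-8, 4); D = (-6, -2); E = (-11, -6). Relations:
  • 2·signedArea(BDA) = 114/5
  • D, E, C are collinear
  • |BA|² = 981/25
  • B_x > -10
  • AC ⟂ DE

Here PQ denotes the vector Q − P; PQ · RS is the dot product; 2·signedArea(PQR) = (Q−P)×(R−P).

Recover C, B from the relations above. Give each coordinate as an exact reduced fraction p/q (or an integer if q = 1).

1. C_x = -176/41  [D, E, C are collinear ∩ AC ⟂ DE]
2. C_y = -26/41  [D, E, C are collinear ∩ AC ⟂ DE]
   → C = (-176/41, -26/41)
3. B_x = -49/5  [line -6·x + -2·y + -314/5 = 0 ∩ |BA|² = 981/25]
4. B_y = -2  [line -6·x + -2·y + -314/5 = 0 ∩ |BA|² = 981/25]
   → B = (-49/5, -2)

B = (-49/5, -2)
C = (-176/41, -26/41)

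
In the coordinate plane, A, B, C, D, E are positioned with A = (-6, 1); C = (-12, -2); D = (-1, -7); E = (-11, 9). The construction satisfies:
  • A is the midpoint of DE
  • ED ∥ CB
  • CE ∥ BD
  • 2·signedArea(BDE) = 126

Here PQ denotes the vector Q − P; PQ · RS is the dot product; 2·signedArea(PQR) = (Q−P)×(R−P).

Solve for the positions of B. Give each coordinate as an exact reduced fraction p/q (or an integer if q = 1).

1. B_x = -2  [CE ∥ BD ∩ ED ∥ CB]
2. B_y = -18  [CE ∥ BD ∩ ED ∥ CB]
   → B = (-2, -18)

B = (-2, -18)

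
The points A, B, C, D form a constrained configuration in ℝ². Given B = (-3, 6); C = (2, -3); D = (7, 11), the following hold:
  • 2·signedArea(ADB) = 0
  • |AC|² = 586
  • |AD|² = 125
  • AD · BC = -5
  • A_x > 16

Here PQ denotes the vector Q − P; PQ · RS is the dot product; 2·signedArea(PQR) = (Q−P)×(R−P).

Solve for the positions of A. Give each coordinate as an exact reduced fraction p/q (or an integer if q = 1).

A = (17, 16)

1. A_x = 17  [2·signedArea(ADB) = 0 ∩ AD · BC = -5]
2. A_y = 16  [2·signedArea(ADB) = 0 ∩ AD · BC = -5]
   → A = (17, 16)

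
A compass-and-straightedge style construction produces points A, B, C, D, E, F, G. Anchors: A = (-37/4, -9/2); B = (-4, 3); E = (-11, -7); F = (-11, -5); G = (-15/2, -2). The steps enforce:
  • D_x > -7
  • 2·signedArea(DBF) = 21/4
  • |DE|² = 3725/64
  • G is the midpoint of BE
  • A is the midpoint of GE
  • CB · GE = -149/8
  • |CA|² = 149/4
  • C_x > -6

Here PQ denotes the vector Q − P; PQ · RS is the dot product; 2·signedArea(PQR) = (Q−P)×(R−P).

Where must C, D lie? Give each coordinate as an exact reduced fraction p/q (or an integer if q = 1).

C = (-23/4, 1/2)
D = (-53/8, -3/4)

1. C_x = -23/4  [line 7/2·x + 5·y + 141/8 = 0 ∩ |CA|² = 149/4]
2. C_y = 1/2  [line 7/2·x + 5·y + 141/8 = 0 ∩ |CA|² = 149/4]
   → C = (-23/4, 1/2)
3. D_x = -53/8  [line 8·x + -7·y + 191/4 = 0 ∩ |DE|² = 3725/64]
4. D_y = -3/4  [line 8·x + -7·y + 191/4 = 0 ∩ |DE|² = 3725/64]
   → D = (-53/8, -3/4)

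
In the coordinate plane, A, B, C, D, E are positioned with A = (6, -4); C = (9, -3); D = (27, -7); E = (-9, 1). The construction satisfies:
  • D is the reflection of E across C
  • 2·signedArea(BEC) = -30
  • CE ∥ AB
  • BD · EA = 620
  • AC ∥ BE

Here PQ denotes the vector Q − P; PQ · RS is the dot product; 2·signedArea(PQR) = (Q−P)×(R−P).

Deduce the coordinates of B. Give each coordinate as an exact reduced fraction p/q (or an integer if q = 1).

1. B_x = -12  [AC ∥ BE ∩ CE ∥ AB]
2. B_y = 0  [AC ∥ BE ∩ CE ∥ AB]
   → B = (-12, 0)

B = (-12, 0)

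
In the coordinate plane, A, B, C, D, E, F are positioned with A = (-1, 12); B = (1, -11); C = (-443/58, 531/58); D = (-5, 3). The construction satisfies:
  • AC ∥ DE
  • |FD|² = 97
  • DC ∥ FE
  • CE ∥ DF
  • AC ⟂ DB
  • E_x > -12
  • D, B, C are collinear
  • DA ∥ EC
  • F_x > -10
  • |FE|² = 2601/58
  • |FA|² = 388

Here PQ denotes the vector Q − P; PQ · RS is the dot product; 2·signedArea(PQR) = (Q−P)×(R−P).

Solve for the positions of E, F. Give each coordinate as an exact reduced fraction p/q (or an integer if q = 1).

1. E_x = -675/58  [DA ∥ EC ∩ AC ∥ DE]
2. E_y = 9/58  [DA ∥ EC ∩ AC ∥ DE]
   → E = (-675/58, 9/58)
3. F_x = -9  [DC ∥ FE ∩ CE ∥ DF]
4. F_y = -6  [DC ∥ FE ∩ CE ∥ DF]
   → F = (-9, -6)

E = (-675/58, 9/58)
F = (-9, -6)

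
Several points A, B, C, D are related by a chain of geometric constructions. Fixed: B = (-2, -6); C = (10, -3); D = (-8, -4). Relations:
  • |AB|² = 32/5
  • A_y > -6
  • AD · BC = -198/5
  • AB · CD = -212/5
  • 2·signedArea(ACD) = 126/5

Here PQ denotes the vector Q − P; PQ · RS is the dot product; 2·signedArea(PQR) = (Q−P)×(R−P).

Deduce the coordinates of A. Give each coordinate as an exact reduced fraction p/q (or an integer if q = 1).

1. A_x = -22/5  [AB · CD = -212/5 ∩ 2·signedArea(ACD) = 126/5]
2. A_y = -26/5  [AB · CD = -212/5 ∩ 2·signedArea(ACD) = 126/5]
   → A = (-22/5, -26/5)

A = (-22/5, -26/5)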